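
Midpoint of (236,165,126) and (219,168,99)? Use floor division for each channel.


Midpoint: each channel = ⌊(C₁+C₂)/2⌋
R: ⌊(236+219)/2⌋ = 227
G: ⌊(165+168)/2⌋ = 166
B: ⌊(126+99)/2⌋ = 112
= RGB(227, 166, 112)


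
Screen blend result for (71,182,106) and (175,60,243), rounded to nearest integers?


Screen: C = 255 - (255-A)×(255-B)/255, rounded to nearest integer
R: 255 - (255-71)×(255-175)/255 = 255 - 14720/255 ≈ 255 - 57.725 = 197.275 → 197
G: 255 - (255-182)×(255-60)/255 = 255 - 14235/255 ≈ 255 - 55.824 = 199.176 → 199
B: 255 - (255-106)×(255-243)/255 = 255 - 1788/255 ≈ 255 - 7.012 = 247.988 → 248
= RGB(197, 199, 248)


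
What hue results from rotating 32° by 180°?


New hue = (H + rotation) mod 360
New hue = (32 + 180) mod 360
= 212 mod 360
= 212°


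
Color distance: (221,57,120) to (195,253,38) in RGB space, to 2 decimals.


d = √[(R₁-R₂)² + (G₁-G₂)² + (B₁-B₂)²]
d = √[(221-195)² + (57-253)² + (120-38)²]
d = √[676 + 38416 + 6724]
d = √45816
d ≈ 214.05


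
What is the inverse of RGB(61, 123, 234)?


Invert: (255-R, 255-G, 255-B)
R: 255-61 = 194
G: 255-123 = 132
B: 255-234 = 21
= RGB(194, 132, 21)


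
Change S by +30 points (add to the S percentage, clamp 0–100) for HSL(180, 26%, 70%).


Original S = 26%
Adjustment = +30 percentage points
New S = 26 + (30) = 56
Clamp to [0, 100] → 56
= HSL(180°, 56%, 70%)


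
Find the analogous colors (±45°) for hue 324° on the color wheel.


Base hue: 324°
Left analog: (324 - 45) mod 360 = 279°
Right analog: (324 + 45) mod 360 = 9°
Analogous hues = 279° and 9°


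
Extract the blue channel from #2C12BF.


Color: #2C12BF
R = 2C = 44
G = 12 = 18
B = BF = 191
Blue = 191


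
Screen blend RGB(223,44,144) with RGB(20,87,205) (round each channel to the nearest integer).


Screen: C = 255 - (255-A)×(255-B)/255, rounded to nearest integer
R: 255 - (255-223)×(255-20)/255 = 255 - 7520/255 ≈ 255 - 29.490 = 225.510 → 226
G: 255 - (255-44)×(255-87)/255 = 255 - 35448/255 ≈ 255 - 139.012 = 115.988 → 116
B: 255 - (255-144)×(255-205)/255 = 255 - 5550/255 ≈ 255 - 21.765 = 233.235 → 233
= RGB(226, 116, 233)


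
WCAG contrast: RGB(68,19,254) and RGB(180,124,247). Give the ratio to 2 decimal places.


Linearize each sRGB channel c=v/255: c/12.92 if c ≤ 0.04045 else ((c+0.055)/1.055)^2.4
L = 0.2126×R_lin + 0.7152×G_lin + 0.0722×B_lin
Color 1 (68,19,254):
  R=68: 68/255≈0.2667 > 0.04045 → ((0.2667+0.055)/1.055)^2.4 ≈ 0.05781
  G=19: 19/255≈0.0745 > 0.04045 → ((0.0745+0.055)/1.055)^2.4 ≈ 0.00651
  B=254: 254/255≈0.9961 > 0.04045 → ((0.9961+0.055)/1.055)^2.4 ≈ 0.99110
  L1 = 0.2126×0.05781 + 0.7152×0.00651 + 0.0722×0.99110 ≈ 0.08850
Color 2 (180,124,247):
  R=180: 180/255≈0.7059 > 0.04045 → ((0.7059+0.055)/1.055)^2.4 ≈ 0.45641
  G=124: 124/255≈0.4863 > 0.04045 → ((0.4863+0.055)/1.055)^2.4 ≈ 0.20156
  B=247: 247/255≈0.9686 > 0.04045 → ((0.9686+0.055)/1.055)^2.4 ≈ 0.93011
  L2 = 0.2126×0.45641 + 0.7152×0.20156 + 0.0722×0.93011 ≈ 0.30834
Lighter = 0.30834, Darker = 0.08850
Ratio = (L_lighter + 0.05) / (L_darker + 0.05)
Ratio = (0.30834 + 0.05) / (0.08850 + 0.05) = 0.35834 / 0.13850 ≈ 2.5872
Ratio ≈ 2.59:1


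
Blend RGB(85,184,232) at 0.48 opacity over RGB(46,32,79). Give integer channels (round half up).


C = α×F + (1-α)×B, with 1-α = 0.52
R: 0.48×85 + 0.52×46 = 40.80 + 23.92 = 64.72 → 65
G: 0.48×184 + 0.52×32 = 88.32 + 16.64 = 104.96 → 105
B: 0.48×232 + 0.52×79 = 111.36 + 41.08 = 152.44 → 152
= RGB(65, 105, 152)


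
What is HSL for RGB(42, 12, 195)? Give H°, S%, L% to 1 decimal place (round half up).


Normalize: R'=42/255≈0.1647, G'=12/255≈0.0471, B'=195/255≈0.7647
Max=195/255, Min=12/255, Δ=Max-Min=183/255
L = (Max+Min)/2 = (195+12)/510 = 207/510 = 0.40588… → L = 40.6%
L ≤ 0.5 → S = Δ/(Max+Min) = 183/(195+12) = 183/207 = 0.88405… → S = 88.4%
(the 1/255 factors cancel in S and H, so raw channel differences can be used)
Max is B' → H = 60 × ((R-G)/Δ + 4) = 60 × ((42-12)/183 + 4)
  30/183 + 4 = 0.1639… + 4 = 4.1639…
  H = 60 × 4.1639… = 249.836…° → H = 249.8°
= HSL(249.8°, 88.4%, 40.6%)


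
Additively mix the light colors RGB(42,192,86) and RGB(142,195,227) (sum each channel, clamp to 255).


Additive: each channel = min(255, C₁+C₂)
R: 42+142 = 184 → 184
G: 192+195 = 387 → 255
B: 86+227 = 313 → 255
= RGB(184, 255, 255)


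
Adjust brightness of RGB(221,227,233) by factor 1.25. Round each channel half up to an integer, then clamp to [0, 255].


Multiply each channel by 1.25, round half up, clamp to [0, 255]
R: 221×1.25 = 276.25 → round → 276 → clamp → 255
G: 227×1.25 = 283.75 → round → 284 → clamp → 255
B: 233×1.25 = 291.25 → round → 291 → clamp → 255
= RGB(255, 255, 255)


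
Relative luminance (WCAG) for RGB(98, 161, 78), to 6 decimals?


Linearize each channel (sRGB transfer function): c = v/255; c_lin = c/12.92 if c ≤ 0.04045, else ((c+0.055)/1.055)^2.4
  R: 98/255 ≈ 0.384314 > 0.04045 → ((0.384314+0.055)/1.055)^2.4 ≈ 0.122139
  G: 161/255 ≈ 0.631373 > 0.04045 → ((0.631373+0.055)/1.055)^2.4 ≈ 0.356400
  B: 78/255 ≈ 0.305882 > 0.04045 → ((0.305882+0.055)/1.055)^2.4 ≈ 0.076185
R_lin = 0.122139, G_lin = 0.356400, B_lin = 0.076185
L = 0.2126×R + 0.7152×G + 0.0722×B
L = 0.2126×0.122139 + 0.7152×0.356400 + 0.0722×0.076185
L ≈ 0.286365


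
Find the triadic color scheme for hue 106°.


Triadic: equally spaced at 120° intervals
H1 = 106°
H2 = (106 + 120) mod 360 = 226°
H3 = (106 + 240) mod 360 = 346°
Triadic = 106°, 226°, 346°


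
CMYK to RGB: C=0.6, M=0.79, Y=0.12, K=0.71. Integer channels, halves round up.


R = 255 × (1-C) × (1-K) = 255 × 0.40 × 0.29 = 29.58 → 30
G = 255 × (1-M) × (1-K) = 255 × 0.21 × 0.29 = 15.5295 → 16
B = 255 × (1-Y) × (1-K) = 255 × 0.88 × 0.29 = 65.076 → 65
= RGB(30, 16, 65)


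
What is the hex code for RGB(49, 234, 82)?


R = 49 → 31 (hex)
G = 234 → EA (hex)
B = 82 → 52 (hex)
Hex = #31EA52


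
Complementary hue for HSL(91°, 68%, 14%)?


Complement = opposite side of color wheel = hue + 180°
H' = (91 + 180) mod 360 = 271°
S and L unchanged.
= HSL(271°, 68%, 14%)


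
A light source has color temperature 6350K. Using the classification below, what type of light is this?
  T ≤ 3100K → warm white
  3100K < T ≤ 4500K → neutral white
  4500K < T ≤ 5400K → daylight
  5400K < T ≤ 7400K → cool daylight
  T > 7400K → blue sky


Temperature: 6350K
5400K < 6350K ≤ 7400K → cool daylight
Classification: cool daylight


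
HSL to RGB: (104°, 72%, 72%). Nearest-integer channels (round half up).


H=104°, S=0.72, L=0.72
C = (1-|2L-1|)×S = (1-|0.44|)×0.72 = 0.4032
H' = H/60 = 104/60 ≈ 1.7333; X = C×(1-|H' mod 2 - 1|) = 0.10752
m = L - C/2 = 0.72 - 0.2016 = 0.5184
Sector ⌊H'⌋ = 1 → (R',G',B') = (0.10752, 0.4032, 0.0)
RGB = ((R'+m)×255, (G'+m)×255, (B'+m)×255) = (159.6096, 235.008, 132.192)
Round half up → RGB(160, 235, 132)


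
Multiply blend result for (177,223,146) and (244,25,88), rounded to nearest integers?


Multiply: C = A×B/255, rounded to nearest integer
R: 177×244/255 = 43188/255 ≈ 169.365 → 169
G: 223×25/255 = 5575/255 ≈ 21.863 → 22
B: 146×88/255 = 12848/255 ≈ 50.384 → 50
= RGB(169, 22, 50)


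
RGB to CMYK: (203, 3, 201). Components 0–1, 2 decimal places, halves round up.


R'=203/255≈0.7961, G'=3/255≈0.0118, B'=201/255≈0.7882
K = 1 - max(R',G',B') = 1 - 203/255 = 52/255 = 0.20392… → 0.20
(1-R'-K)/(1-K) simplifies to (max-R)/max with max = 203:
C = (203-203)/203 = 0/203 = 0 → 0.00
M = (203-3)/203 = 200/203 = 0.98522… → 0.99
Y = (203-201)/203 = 2/203 = 0.00985… → 0.01
= CMYK(0.00, 0.99, 0.01, 0.20)


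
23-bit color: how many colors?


Colors = 2^bits = 2^23
= 8,388,608 colors


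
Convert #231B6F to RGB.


23 → 35 (R)
1B → 27 (G)
6F → 111 (B)
= RGB(35, 27, 111)


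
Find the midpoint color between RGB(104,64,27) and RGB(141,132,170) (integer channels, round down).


Midpoint: each channel = ⌊(C₁+C₂)/2⌋
R: ⌊(104+141)/2⌋ = 122
G: ⌊(64+132)/2⌋ = 98
B: ⌊(27+170)/2⌋ = 98
= RGB(122, 98, 98)


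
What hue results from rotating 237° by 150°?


New hue = (H + rotation) mod 360
New hue = (237 + 150) mod 360
= 387 mod 360
= 27°


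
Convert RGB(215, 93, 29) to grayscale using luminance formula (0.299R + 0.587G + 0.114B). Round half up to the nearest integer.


Gray = 0.299×R + 0.587×G + 0.114×B
Gray = 0.299×215 + 0.587×93 + 0.114×29
Gray = 64.285 + 54.591 + 3.306
Gray = 122.182 → round half up → 122
Gray = 122


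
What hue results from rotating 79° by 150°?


New hue = (H + rotation) mod 360
New hue = (79 + 150) mod 360
= 229 mod 360
= 229°


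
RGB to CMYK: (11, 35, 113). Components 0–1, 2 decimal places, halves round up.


R'=11/255≈0.0431, G'=35/255≈0.1373, B'=113/255≈0.4431
K = 1 - max(R',G',B') = 1 - 113/255 = 142/255 = 0.55686… → 0.56
(1-R'-K)/(1-K) simplifies to (max-R)/max with max = 113:
C = (113-11)/113 = 102/113 = 0.90265… → 0.90
M = (113-35)/113 = 78/113 = 0.69026… → 0.69
Y = (113-113)/113 = 0/113 = 0 → 0.00
= CMYK(0.90, 0.69, 0.00, 0.56)


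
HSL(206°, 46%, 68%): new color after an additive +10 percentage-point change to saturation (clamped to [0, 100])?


Original S = 46%
Adjustment = +10 percentage points
New S = 46 + (10) = 56
Clamp to [0, 100] → 56
= HSL(206°, 56%, 68%)


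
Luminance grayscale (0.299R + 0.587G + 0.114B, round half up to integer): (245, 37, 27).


Gray = 0.299×R + 0.587×G + 0.114×B
Gray = 0.299×245 + 0.587×37 + 0.114×27
Gray = 73.255 + 21.719 + 3.078
Gray = 98.052 → round half up → 98
Gray = 98


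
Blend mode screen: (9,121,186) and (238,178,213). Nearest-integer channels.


Screen: C = 255 - (255-A)×(255-B)/255, rounded to nearest integer
R: 255 - (255-9)×(255-238)/255 = 255 - 4182/255 ≈ 255 - 16.400 = 238.600 → 239
G: 255 - (255-121)×(255-178)/255 = 255 - 10318/255 ≈ 255 - 40.463 = 214.537 → 215
B: 255 - (255-186)×(255-213)/255 = 255 - 2898/255 ≈ 255 - 11.365 = 243.635 → 244
= RGB(239, 215, 244)


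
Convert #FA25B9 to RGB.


FA → 250 (R)
25 → 37 (G)
B9 → 185 (B)
= RGB(250, 37, 185)


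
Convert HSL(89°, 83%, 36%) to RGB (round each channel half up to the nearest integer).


H=89°, S=0.83, L=0.36
C = (1-|2L-1|)×S = (1-|-0.28|)×0.83 = 0.5976
H' = H/60 = 89/60 ≈ 1.4833; X = C×(1-|H' mod 2 - 1|) = 0.30876
m = L - C/2 = 0.36 - 0.2988 = 0.0612
Sector ⌊H'⌋ = 1 → (R',G',B') = (0.30876, 0.5976, 0.0)
RGB = ((R'+m)×255, (G'+m)×255, (B'+m)×255) = (94.3398, 167.994, 15.606)
Round half up → RGB(94, 168, 16)


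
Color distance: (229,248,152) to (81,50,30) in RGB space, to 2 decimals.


d = √[(R₁-R₂)² + (G₁-G₂)² + (B₁-B₂)²]
d = √[(229-81)² + (248-50)² + (152-30)²]
d = √[21904 + 39204 + 14884]
d = √75992
d ≈ 275.67


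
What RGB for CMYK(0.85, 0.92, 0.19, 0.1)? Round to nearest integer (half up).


R = 255 × (1-C) × (1-K) = 255 × 0.15 × 0.90 = 34.425 → 34
G = 255 × (1-M) × (1-K) = 255 × 0.08 × 0.90 = 18.36 → 18
B = 255 × (1-Y) × (1-K) = 255 × 0.81 × 0.90 = 185.895 → 186
= RGB(34, 18, 186)


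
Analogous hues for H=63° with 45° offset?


Base hue: 63°
Left analog: (63 - 45) mod 360 = 18°
Right analog: (63 + 45) mod 360 = 108°
Analogous hues = 18° and 108°


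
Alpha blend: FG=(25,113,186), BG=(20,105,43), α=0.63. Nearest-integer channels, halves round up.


C = α×F + (1-α)×B, with 1-α = 0.37
R: 0.63×25 + 0.37×20 = 15.75 + 7.40 = 23.15 → 23
G: 0.63×113 + 0.37×105 = 71.19 + 38.85 = 110.04 → 110
B: 0.63×186 + 0.37×43 = 117.18 + 15.91 = 133.09 → 133
= RGB(23, 110, 133)


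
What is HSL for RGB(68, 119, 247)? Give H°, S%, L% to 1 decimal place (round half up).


Normalize: R'=68/255≈0.2667, G'=119/255≈0.4667, B'=247/255≈0.9686
Max=247/255, Min=68/255, Δ=Max-Min=179/255
L = (Max+Min)/2 = (247+68)/510 = 315/510 = 0.61764… → L = 61.8%
L > 0.5 → S = Δ/(2-Max-Min) = 179/(510-247-68) = 179/195 = 0.91794… → S = 91.8%
(the 1/255 factors cancel in S and H, so raw channel differences can be used)
Max is B' → H = 60 × ((R-G)/Δ + 4) = 60 × ((68-119)/179 + 4)
  -51/179 + 4 = -0.2849… + 4 = 3.7150…
  H = 60 × 3.7150… = 222.905…° → H = 222.9°
= HSL(222.9°, 91.8%, 61.8%)


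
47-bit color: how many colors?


Colors = 2^bits = 2^47
= 140,737,488,355,328 colors


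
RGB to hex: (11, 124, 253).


R = 11 → 0B (hex)
G = 124 → 7C (hex)
B = 253 → FD (hex)
Hex = #0B7CFD


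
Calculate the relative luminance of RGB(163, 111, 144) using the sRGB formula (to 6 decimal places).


Linearize each channel (sRGB transfer function): c = v/255; c_lin = c/12.92 if c ≤ 0.04045, else ((c+0.055)/1.055)^2.4
  R: 163/255 ≈ 0.639216 > 0.04045 → ((0.639216+0.055)/1.055)^2.4 ≈ 0.366253
  G: 111/255 ≈ 0.435294 > 0.04045 → ((0.435294+0.055)/1.055)^2.4 ≈ 0.158961
  B: 144/255 ≈ 0.564706 > 0.04045 → ((0.564706+0.055)/1.055)^2.4 ≈ 0.278894
R_lin = 0.366253, G_lin = 0.158961, B_lin = 0.278894
L = 0.2126×R + 0.7152×G + 0.0722×B
L = 0.2126×0.366253 + 0.7152×0.158961 + 0.0722×0.278894
L ≈ 0.211690


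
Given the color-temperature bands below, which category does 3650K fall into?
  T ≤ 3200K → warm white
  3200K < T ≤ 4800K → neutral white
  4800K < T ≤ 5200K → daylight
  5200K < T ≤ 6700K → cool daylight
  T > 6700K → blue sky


Temperature: 3650K
3200K < 3650K ≤ 4800K → neutral white
Classification: neutral white


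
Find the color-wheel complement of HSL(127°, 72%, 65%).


Complement = opposite side of color wheel = hue + 180°
H' = (127 + 180) mod 360 = 307°
S and L unchanged.
= HSL(307°, 72%, 65%)


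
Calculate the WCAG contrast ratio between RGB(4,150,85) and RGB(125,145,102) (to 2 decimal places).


Linearize each sRGB channel c=v/255: c/12.92 if c ≤ 0.04045 else ((c+0.055)/1.055)^2.4
L = 0.2126×R_lin + 0.7152×G_lin + 0.0722×B_lin
Color 1 (4,150,85):
  R=4: 4/255≈0.0157 ≤ 0.04045 → 0.0157/12.92 ≈ 0.00121
  G=150: 150/255≈0.5882 > 0.04045 → ((0.5882+0.055)/1.055)^2.4 ≈ 0.30499
  B=85: 85/255≈0.3333 > 0.04045 → ((0.3333+0.055)/1.055)^2.4 ≈ 0.09084
  L1 = 0.2126×0.00121 + 0.7152×0.30499 + 0.0722×0.09084 ≈ 0.22494
Color 2 (125,145,102):
  R=125: 125/255≈0.4902 > 0.04045 → ((0.4902+0.055)/1.055)^2.4 ≈ 0.20508
  G=145: 145/255≈0.5686 > 0.04045 → ((0.5686+0.055)/1.055)^2.4 ≈ 0.28315
  B=102: 102/255≈0.4000 > 0.04045 → ((0.4000+0.055)/1.055)^2.4 ≈ 0.13287
  L2 = 0.2126×0.20508 + 0.7152×0.28315 + 0.0722×0.13287 ≈ 0.25570
Lighter = 0.25570, Darker = 0.22494
Ratio = (L_lighter + 0.05) / (L_darker + 0.05)
Ratio = (0.25570 + 0.05) / (0.22494 + 0.05) = 0.30570 / 0.27494 ≈ 1.1119
Ratio ≈ 1.11:1


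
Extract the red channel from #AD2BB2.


Color: #AD2BB2
R = AD = 173
G = 2B = 43
B = B2 = 178
Red = 173


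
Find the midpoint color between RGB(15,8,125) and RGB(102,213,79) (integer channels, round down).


Midpoint: each channel = ⌊(C₁+C₂)/2⌋
R: ⌊(15+102)/2⌋ = 58
G: ⌊(8+213)/2⌋ = 110
B: ⌊(125+79)/2⌋ = 102
= RGB(58, 110, 102)


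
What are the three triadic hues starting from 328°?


Triadic: equally spaced at 120° intervals
H1 = 328°
H2 = (328 + 120) mod 360 = 88°
H3 = (328 + 240) mod 360 = 208°
Triadic = 328°, 88°, 208°


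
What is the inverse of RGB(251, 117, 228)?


Invert: (255-R, 255-G, 255-B)
R: 255-251 = 4
G: 255-117 = 138
B: 255-228 = 27
= RGB(4, 138, 27)


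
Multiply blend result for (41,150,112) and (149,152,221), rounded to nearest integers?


Multiply: C = A×B/255, rounded to nearest integer
R: 41×149/255 = 6109/255 ≈ 23.957 → 24
G: 150×152/255 = 22800/255 ≈ 89.412 → 89
B: 112×221/255 = 24752/255 ≈ 97.067 → 97
= RGB(24, 89, 97)


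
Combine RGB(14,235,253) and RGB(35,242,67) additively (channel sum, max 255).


Additive: each channel = min(255, C₁+C₂)
R: 14+35 = 49 → 49
G: 235+242 = 477 → 255
B: 253+67 = 320 → 255
= RGB(49, 255, 255)


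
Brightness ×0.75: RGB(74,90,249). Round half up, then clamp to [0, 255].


Multiply each channel by 0.75, round half up, clamp to [0, 255]
R: 74×0.75 = 55.5 → round → 56
G: 90×0.75 = 67.5 → round → 68
B: 249×0.75 = 186.75 → round → 187
= RGB(56, 68, 187)


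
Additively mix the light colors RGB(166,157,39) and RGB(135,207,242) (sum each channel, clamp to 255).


Additive: each channel = min(255, C₁+C₂)
R: 166+135 = 301 → 255
G: 157+207 = 364 → 255
B: 39+242 = 281 → 255
= RGB(255, 255, 255)


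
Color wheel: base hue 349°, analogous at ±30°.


Base hue: 349°
Left analog: (349 - 30) mod 360 = 319°
Right analog: (349 + 30) mod 360 = 19°
Analogous hues = 319° and 19°


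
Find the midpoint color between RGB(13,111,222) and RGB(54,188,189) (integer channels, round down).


Midpoint: each channel = ⌊(C₁+C₂)/2⌋
R: ⌊(13+54)/2⌋ = 33
G: ⌊(111+188)/2⌋ = 149
B: ⌊(222+189)/2⌋ = 205
= RGB(33, 149, 205)


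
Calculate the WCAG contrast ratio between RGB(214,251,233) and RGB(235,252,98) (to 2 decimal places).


Linearize each sRGB channel c=v/255: c/12.92 if c ≤ 0.04045 else ((c+0.055)/1.055)^2.4
L = 0.2126×R_lin + 0.7152×G_lin + 0.0722×B_lin
Color 1 (214,251,233):
  R=214: 214/255≈0.8392 > 0.04045 → ((0.8392+0.055)/1.055)^2.4 ≈ 0.67244
  G=251: 251/255≈0.9843 > 0.04045 → ((0.9843+0.055)/1.055)^2.4 ≈ 0.96469
  B=233: 233/255≈0.9137 > 0.04045 → ((0.9137+0.055)/1.055)^2.4 ≈ 0.81485
  L1 = 0.2126×0.67244 + 0.7152×0.96469 + 0.0722×0.81485 ≈ 0.89174
Color 2 (235,252,98):
  R=235: 235/255≈0.9216 > 0.04045 → ((0.9216+0.055)/1.055)^2.4 ≈ 0.83077
  G=252: 252/255≈0.9882 > 0.04045 → ((0.9882+0.055)/1.055)^2.4 ≈ 0.97345
  B=98: 98/255≈0.3843 > 0.04045 → ((0.3843+0.055)/1.055)^2.4 ≈ 0.12214
  L2 = 0.2126×0.83077 + 0.7152×0.97345 + 0.0722×0.12214 ≈ 0.88165
Lighter = 0.89174, Darker = 0.88165
Ratio = (L_lighter + 0.05) / (L_darker + 0.05)
Ratio = (0.89174 + 0.05) / (0.88165 + 0.05) = 0.94174 / 0.93165 ≈ 1.0108
Ratio ≈ 1.01:1


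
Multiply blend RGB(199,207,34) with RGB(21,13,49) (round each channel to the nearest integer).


Multiply: C = A×B/255, rounded to nearest integer
R: 199×21/255 = 4179/255 ≈ 16.388 → 16
G: 207×13/255 = 2691/255 ≈ 10.553 → 11
B: 34×49/255 = 1666/255 ≈ 6.533 → 7
= RGB(16, 11, 7)


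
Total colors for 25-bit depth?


Colors = 2^bits = 2^25
= 33,554,432 colors


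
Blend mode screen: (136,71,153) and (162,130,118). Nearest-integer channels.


Screen: C = 255 - (255-A)×(255-B)/255, rounded to nearest integer
R: 255 - (255-136)×(255-162)/255 = 255 - 11067/255 ≈ 255 - 43.400 = 211.600 → 212
G: 255 - (255-71)×(255-130)/255 = 255 - 23000/255 ≈ 255 - 90.196 = 164.804 → 165
B: 255 - (255-153)×(255-118)/255 = 255 - 13974/255 ≈ 255 - 54.800 = 200.200 → 200
= RGB(212, 165, 200)


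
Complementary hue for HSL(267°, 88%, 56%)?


Complement = opposite side of color wheel = hue + 180°
H' = (267 + 180) mod 360 = 87°
S and L unchanged.
= HSL(87°, 88%, 56%)


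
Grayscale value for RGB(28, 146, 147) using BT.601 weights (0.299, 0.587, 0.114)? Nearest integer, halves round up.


Gray = 0.299×R + 0.587×G + 0.114×B
Gray = 0.299×28 + 0.587×146 + 0.114×147
Gray = 8.372 + 85.702 + 16.758
Gray = 110.832 → round half up → 111
Gray = 111


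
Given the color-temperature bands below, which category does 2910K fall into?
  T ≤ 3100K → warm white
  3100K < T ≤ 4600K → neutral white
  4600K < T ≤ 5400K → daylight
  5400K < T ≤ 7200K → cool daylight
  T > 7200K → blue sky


Temperature: 2910K
2910K ≤ 3100K → warm white
Classification: warm white


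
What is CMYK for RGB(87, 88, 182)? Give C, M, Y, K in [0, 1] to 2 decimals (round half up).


R'=87/255≈0.3412, G'=88/255≈0.3451, B'=182/255≈0.7137
K = 1 - max(R',G',B') = 1 - 182/255 = 73/255 = 0.28627… → 0.29
(1-R'-K)/(1-K) simplifies to (max-R)/max with max = 182:
C = (182-87)/182 = 95/182 = 0.52197… → 0.52
M = (182-88)/182 = 94/182 = 0.51648… → 0.52
Y = (182-182)/182 = 0/182 = 0 → 0.00
= CMYK(0.52, 0.52, 0.00, 0.29)


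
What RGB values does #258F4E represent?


25 → 37 (R)
8F → 143 (G)
4E → 78 (B)
= RGB(37, 143, 78)


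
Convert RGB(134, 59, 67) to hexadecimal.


R = 134 → 86 (hex)
G = 59 → 3B (hex)
B = 67 → 43 (hex)
Hex = #863B43


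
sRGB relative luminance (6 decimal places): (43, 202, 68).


Linearize each channel (sRGB transfer function): c = v/255; c_lin = c/12.92 if c ≤ 0.04045, else ((c+0.055)/1.055)^2.4
  R: 43/255 ≈ 0.168627 > 0.04045 → ((0.168627+0.055)/1.055)^2.4 ≈ 0.024158
  G: 202/255 ≈ 0.792157 > 0.04045 → ((0.792157+0.055)/1.055)^2.4 ≈ 0.590619
  B: 68/255 ≈ 0.266667 > 0.04045 → ((0.266667+0.055)/1.055)^2.4 ≈ 0.057805
R_lin = 0.024158, G_lin = 0.590619, B_lin = 0.057805
L = 0.2126×R + 0.7152×G + 0.0722×B
L = 0.2126×0.024158 + 0.7152×0.590619 + 0.0722×0.057805
L ≈ 0.431720


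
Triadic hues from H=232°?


Triadic: equally spaced at 120° intervals
H1 = 232°
H2 = (232 + 120) mod 360 = 352°
H3 = (232 + 240) mod 360 = 112°
Triadic = 232°, 352°, 112°


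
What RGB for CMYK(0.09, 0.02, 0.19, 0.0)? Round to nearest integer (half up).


R = 255 × (1-C) × (1-K) = 255 × 0.91 × 1.00 = 232.05 → 232
G = 255 × (1-M) × (1-K) = 255 × 0.98 × 1.00 = 249.9 → 250
B = 255 × (1-Y) × (1-K) = 255 × 0.81 × 1.00 = 206.55 → 207
= RGB(232, 250, 207)


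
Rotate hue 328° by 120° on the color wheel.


New hue = (H + rotation) mod 360
New hue = (328 + 120) mod 360
= 448 mod 360
= 88°


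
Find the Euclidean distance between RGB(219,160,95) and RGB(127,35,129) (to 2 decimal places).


d = √[(R₁-R₂)² + (G₁-G₂)² + (B₁-B₂)²]
d = √[(219-127)² + (160-35)² + (95-129)²]
d = √[8464 + 15625 + 1156]
d = √25245
d ≈ 158.89


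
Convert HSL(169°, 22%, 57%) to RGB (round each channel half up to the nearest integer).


H=169°, S=0.22, L=0.57
C = (1-|2L-1|)×S = (1-|0.14|)×0.22 = 0.1892
H' = H/60 = 169/60 ≈ 2.8167; X = C×(1-|H' mod 2 - 1|) ≈ 0.1545
m = L - C/2 = 0.57 - 0.0946 = 0.4754
Sector ⌊H'⌋ = 2 → (R',G',B') = (0.0, 0.1892, ≈0.1545)
RGB = ((R'+m)×255, (G'+m)×255, (B'+m)×255) = (121.227, 169.473, 160.6279)
Round half up → RGB(121, 169, 161)


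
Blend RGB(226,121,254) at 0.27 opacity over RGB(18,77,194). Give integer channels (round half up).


C = α×F + (1-α)×B, with 1-α = 0.73
R: 0.27×226 + 0.73×18 = 61.02 + 13.14 = 74.16 → 74
G: 0.27×121 + 0.73×77 = 32.67 + 56.21 = 88.88 → 89
B: 0.27×254 + 0.73×194 = 68.58 + 141.62 = 210.20 → 210
= RGB(74, 89, 210)


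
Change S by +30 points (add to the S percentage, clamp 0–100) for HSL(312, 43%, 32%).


Original S = 43%
Adjustment = +30 percentage points
New S = 43 + (30) = 73
Clamp to [0, 100] → 73
= HSL(312°, 73%, 32%)


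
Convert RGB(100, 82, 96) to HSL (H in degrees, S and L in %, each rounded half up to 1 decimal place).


Normalize: R'=100/255≈0.3922, G'=82/255≈0.3216, B'=96/255≈0.3765
Max=100/255, Min=82/255, Δ=Max-Min=18/255
L = (Max+Min)/2 = (100+82)/510 = 182/510 = 0.35686… → L = 35.7%
L ≤ 0.5 → S = Δ/(Max+Min) = 18/(100+82) = 18/182 = 0.09890… → S = 9.9%
(the 1/255 factors cancel in S and H, so raw channel differences can be used)
Max is R' → H = 60 × (((G-B)/Δ) mod 6) = 60 × (((82-96)/18) mod 6)
  (-14)/18 = -0.7777…; negative, so add 6 → 5.2222…
  H = 60 × 5.2222… = 313.333…° → H = 313.3°
= HSL(313.3°, 9.9%, 35.7%)


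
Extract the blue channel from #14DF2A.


Color: #14DF2A
R = 14 = 20
G = DF = 223
B = 2A = 42
Blue = 42


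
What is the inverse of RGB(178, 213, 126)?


Invert: (255-R, 255-G, 255-B)
R: 255-178 = 77
G: 255-213 = 42
B: 255-126 = 129
= RGB(77, 42, 129)


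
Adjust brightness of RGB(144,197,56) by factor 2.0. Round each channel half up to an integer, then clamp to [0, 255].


Multiply each channel by 2.0, round half up, clamp to [0, 255]
R: 144×2.0 = 288 → clamp → 255
G: 197×2.0 = 394 → clamp → 255
B: 56×2.0 = 112
= RGB(255, 255, 112)


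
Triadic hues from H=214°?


Triadic: equally spaced at 120° intervals
H1 = 214°
H2 = (214 + 120) mod 360 = 334°
H3 = (214 + 240) mod 360 = 94°
Triadic = 214°, 334°, 94°


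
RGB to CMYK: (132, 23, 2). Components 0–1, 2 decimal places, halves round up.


R'=132/255≈0.5176, G'=23/255≈0.0902, B'=2/255≈0.0078
K = 1 - max(R',G',B') = 1 - 132/255 = 123/255 = 0.48235… → 0.48
(1-R'-K)/(1-K) simplifies to (max-R)/max with max = 132:
C = (132-132)/132 = 0/132 = 0 → 0.00
M = (132-23)/132 = 109/132 = 0.82575… → 0.83
Y = (132-2)/132 = 130/132 = 0.98484… → 0.98
= CMYK(0.00, 0.83, 0.98, 0.48)


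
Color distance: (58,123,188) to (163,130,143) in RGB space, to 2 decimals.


d = √[(R₁-R₂)² + (G₁-G₂)² + (B₁-B₂)²]
d = √[(58-163)² + (123-130)² + (188-143)²]
d = √[11025 + 49 + 2025]
d = √13099
d ≈ 114.45


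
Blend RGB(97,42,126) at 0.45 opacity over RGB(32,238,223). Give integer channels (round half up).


C = α×F + (1-α)×B, with 1-α = 0.55
R: 0.45×97 + 0.55×32 = 43.65 + 17.60 = 61.25 → 61
G: 0.45×42 + 0.55×238 = 18.90 + 130.90 = 149.80 → 150
B: 0.45×126 + 0.55×223 = 56.70 + 122.65 = 179.35 → 179
= RGB(61, 150, 179)


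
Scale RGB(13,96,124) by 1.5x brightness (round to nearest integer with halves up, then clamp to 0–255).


Multiply each channel by 1.5, round half up, clamp to [0, 255]
R: 13×1.5 = 19.5 → round → 20
G: 96×1.5 = 144
B: 124×1.5 = 186
= RGB(20, 144, 186)


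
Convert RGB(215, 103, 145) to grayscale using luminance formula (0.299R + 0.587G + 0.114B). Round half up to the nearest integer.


Gray = 0.299×R + 0.587×G + 0.114×B
Gray = 0.299×215 + 0.587×103 + 0.114×145
Gray = 64.285 + 60.461 + 16.530
Gray = 141.276 → round half up → 141
Gray = 141


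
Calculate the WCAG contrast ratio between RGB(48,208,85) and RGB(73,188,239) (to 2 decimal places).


Linearize each sRGB channel c=v/255: c/12.92 if c ≤ 0.04045 else ((c+0.055)/1.055)^2.4
L = 0.2126×R_lin + 0.7152×G_lin + 0.0722×B_lin
Color 1 (48,208,85):
  R=48: 48/255≈0.1882 > 0.04045 → ((0.1882+0.055)/1.055)^2.4 ≈ 0.02956
  G=208: 208/255≈0.8157 > 0.04045 → ((0.8157+0.055)/1.055)^2.4 ≈ 0.63076
  B=85: 85/255≈0.3333 > 0.04045 → ((0.3333+0.055)/1.055)^2.4 ≈ 0.09084
  L1 = 0.2126×0.02956 + 0.7152×0.63076 + 0.0722×0.09084 ≈ 0.46396
Color 2 (73,188,239):
  R=73: 73/255≈0.2863 > 0.04045 → ((0.2863+0.055)/1.055)^2.4 ≈ 0.06663
  G=188: 188/255≈0.7373 > 0.04045 → ((0.7373+0.055)/1.055)^2.4 ≈ 0.50289
  B=239: 239/255≈0.9373 > 0.04045 → ((0.9373+0.055)/1.055)^2.4 ≈ 0.86316
  L2 = 0.2126×0.06663 + 0.7152×0.50289 + 0.0722×0.86316 ≈ 0.43615
Lighter = 0.46396, Darker = 0.43615
Ratio = (L_lighter + 0.05) / (L_darker + 0.05)
Ratio = (0.46396 + 0.05) / (0.43615 + 0.05) = 0.51396 / 0.48615 ≈ 1.0572
Ratio ≈ 1.06:1


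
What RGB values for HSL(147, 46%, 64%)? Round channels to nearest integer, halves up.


H=147°, S=0.46, L=0.64
C = (1-|2L-1|)×S = (1-|0.28|)×0.46 = 0.3312
H' = H/60 = 147/60 ≈ 2.4500; X = C×(1-|H' mod 2 - 1|) = 0.14904
m = L - C/2 = 0.64 - 0.1656 = 0.4744
Sector ⌊H'⌋ = 2 → (R',G',B') = (0.0, 0.3312, 0.14904)
RGB = ((R'+m)×255, (G'+m)×255, (B'+m)×255) = (120.972, 205.428, 158.9772)
Round half up → RGB(121, 205, 159)


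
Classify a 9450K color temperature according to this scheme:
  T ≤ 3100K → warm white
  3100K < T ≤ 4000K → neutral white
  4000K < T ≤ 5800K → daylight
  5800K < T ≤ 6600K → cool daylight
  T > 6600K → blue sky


Temperature: 9450K
9450K > 6600K → blue sky
Classification: blue sky


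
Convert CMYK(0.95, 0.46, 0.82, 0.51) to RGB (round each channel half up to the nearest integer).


R = 255 × (1-C) × (1-K) = 255 × 0.05 × 0.49 = 6.2475 → 6
G = 255 × (1-M) × (1-K) = 255 × 0.54 × 0.49 = 67.473 → 67
B = 255 × (1-Y) × (1-K) = 255 × 0.18 × 0.49 = 22.491 → 22
= RGB(6, 67, 22)


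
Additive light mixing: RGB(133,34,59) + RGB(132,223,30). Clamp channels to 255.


Additive: each channel = min(255, C₁+C₂)
R: 133+132 = 265 → 255
G: 34+223 = 257 → 255
B: 59+30 = 89 → 89
= RGB(255, 255, 89)


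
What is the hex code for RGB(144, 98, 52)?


R = 144 → 90 (hex)
G = 98 → 62 (hex)
B = 52 → 34 (hex)
Hex = #906234


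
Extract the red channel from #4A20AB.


Color: #4A20AB
R = 4A = 74
G = 20 = 32
B = AB = 171
Red = 74


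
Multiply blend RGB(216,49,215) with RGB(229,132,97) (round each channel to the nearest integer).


Multiply: C = A×B/255, rounded to nearest integer
R: 216×229/255 = 49464/255 ≈ 193.976 → 194
G: 49×132/255 = 6468/255 ≈ 25.365 → 25
B: 215×97/255 = 20855/255 ≈ 81.784 → 82
= RGB(194, 25, 82)


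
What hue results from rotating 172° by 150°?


New hue = (H + rotation) mod 360
New hue = (172 + 150) mod 360
= 322 mod 360
= 322°


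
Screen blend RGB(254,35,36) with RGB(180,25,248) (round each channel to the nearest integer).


Screen: C = 255 - (255-A)×(255-B)/255, rounded to nearest integer
R: 255 - (255-254)×(255-180)/255 = 255 - 75/255 ≈ 255 - 0.294 = 254.706 → 255
G: 255 - (255-35)×(255-25)/255 = 255 - 50600/255 ≈ 255 - 198.431 = 56.569 → 57
B: 255 - (255-36)×(255-248)/255 = 255 - 1533/255 ≈ 255 - 6.012 = 248.988 → 249
= RGB(255, 57, 249)


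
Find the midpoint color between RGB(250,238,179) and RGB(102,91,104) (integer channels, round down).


Midpoint: each channel = ⌊(C₁+C₂)/2⌋
R: ⌊(250+102)/2⌋ = 176
G: ⌊(238+91)/2⌋ = 164
B: ⌊(179+104)/2⌋ = 141
= RGB(176, 164, 141)


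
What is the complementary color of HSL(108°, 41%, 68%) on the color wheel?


Complement = opposite side of color wheel = hue + 180°
H' = (108 + 180) mod 360 = 288°
S and L unchanged.
= HSL(288°, 41%, 68%)


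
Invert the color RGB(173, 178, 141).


Invert: (255-R, 255-G, 255-B)
R: 255-173 = 82
G: 255-178 = 77
B: 255-141 = 114
= RGB(82, 77, 114)


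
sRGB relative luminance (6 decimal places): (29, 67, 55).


Linearize each channel (sRGB transfer function): c = v/255; c_lin = c/12.92 if c ≤ 0.04045, else ((c+0.055)/1.055)^2.4
  R: 29/255 ≈ 0.113725 > 0.04045 → ((0.113725+0.055)/1.055)^2.4 ≈ 0.012286
  G: 67/255 ≈ 0.262745 > 0.04045 → ((0.262745+0.055)/1.055)^2.4 ≈ 0.056128
  B: 55/255 ≈ 0.215686 > 0.04045 → ((0.215686+0.055)/1.055)^2.4 ≈ 0.038204
R_lin = 0.012286, G_lin = 0.056128, B_lin = 0.038204
L = 0.2126×R + 0.7152×G + 0.0722×B
L = 0.2126×0.012286 + 0.7152×0.056128 + 0.0722×0.038204
L ≈ 0.045514


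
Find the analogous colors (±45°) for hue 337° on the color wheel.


Base hue: 337°
Left analog: (337 - 45) mod 360 = 292°
Right analog: (337 + 45) mod 360 = 22°
Analogous hues = 292° and 22°


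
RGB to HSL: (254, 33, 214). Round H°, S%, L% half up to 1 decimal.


Normalize: R'=254/255≈0.9961, G'=33/255≈0.1294, B'=214/255≈0.8392
Max=254/255, Min=33/255, Δ=Max-Min=221/255
L = (Max+Min)/2 = (254+33)/510 = 287/510 = 0.56274… → L = 56.3%
L > 0.5 → S = Δ/(2-Max-Min) = 221/(510-254-33) = 221/223 = 0.99103… → S = 99.1%
(the 1/255 factors cancel in S and H, so raw channel differences can be used)
Max is R' → H = 60 × (((G-B)/Δ) mod 6) = 60 × (((33-214)/221) mod 6)
  (-181)/221 = -0.8190…; negative, so add 6 → 5.1809…
  H = 60 × 5.1809… = 310.859…° → H = 310.9°
= HSL(310.9°, 99.1%, 56.3%)


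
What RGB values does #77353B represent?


77 → 119 (R)
35 → 53 (G)
3B → 59 (B)
= RGB(119, 53, 59)


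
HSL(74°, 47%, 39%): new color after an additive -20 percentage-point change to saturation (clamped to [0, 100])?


Original S = 47%
Adjustment = -20 percentage points
New S = 47 + (-20) = 27
Clamp to [0, 100] → 27
= HSL(74°, 27%, 39%)


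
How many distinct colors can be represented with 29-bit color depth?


Colors = 2^bits = 2^29
= 536,870,912 colors


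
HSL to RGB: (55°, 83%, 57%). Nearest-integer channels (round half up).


H=55°, S=0.83, L=0.57
C = (1-|2L-1|)×S = (1-|0.14|)×0.83 = 0.7138
H' = H/60 = 55/60 ≈ 0.9167; X = C×(1-|H' mod 2 - 1|) ≈ 0.6543
m = L - C/2 = 0.57 - 0.3569 = 0.2131
Sector ⌊H'⌋ = 0 → (R',G',B') = (0.7138, ≈0.6543, 0.0)
RGB = ((R'+m)×255, (G'+m)×255, (B'+m)×255) = (236.3595, 221.19125, 54.3405)
Round half up → RGB(236, 221, 54)


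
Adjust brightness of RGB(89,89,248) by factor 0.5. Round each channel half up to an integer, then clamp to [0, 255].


Multiply each channel by 0.5, round half up, clamp to [0, 255]
R: 89×0.5 = 44.5 → round → 45
G: 89×0.5 = 44.5 → round → 45
B: 248×0.5 = 124
= RGB(45, 45, 124)


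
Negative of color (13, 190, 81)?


Invert: (255-R, 255-G, 255-B)
R: 255-13 = 242
G: 255-190 = 65
B: 255-81 = 174
= RGB(242, 65, 174)


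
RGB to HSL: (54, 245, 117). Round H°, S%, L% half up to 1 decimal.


Normalize: R'=54/255≈0.2118, G'=245/255≈0.9608, B'=117/255≈0.4588
Max=245/255, Min=54/255, Δ=Max-Min=191/255
L = (Max+Min)/2 = (245+54)/510 = 299/510 = 0.58627… → L = 58.6%
L > 0.5 → S = Δ/(2-Max-Min) = 191/(510-245-54) = 191/211 = 0.90521… → S = 90.5%
(the 1/255 factors cancel in S and H, so raw channel differences can be used)
Max is G' → H = 60 × ((B-R)/Δ + 2) = 60 × ((117-54)/191 + 2)
  63/191 + 2 = 0.3298… + 2 = 2.3298…
  H = 60 × 2.3298… = 139.790…° → H = 139.8°
= HSL(139.8°, 90.5%, 58.6%)


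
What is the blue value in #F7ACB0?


Color: #F7ACB0
R = F7 = 247
G = AC = 172
B = B0 = 176
Blue = 176


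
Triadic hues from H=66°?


Triadic: equally spaced at 120° intervals
H1 = 66°
H2 = (66 + 120) mod 360 = 186°
H3 = (66 + 240) mod 360 = 306°
Triadic = 66°, 186°, 306°


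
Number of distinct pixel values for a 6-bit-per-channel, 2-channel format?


Total bits = 6 bits/channel × 2 channels = 12 bits
Distinct pixel values = 2^12
= 4,096 pixel values


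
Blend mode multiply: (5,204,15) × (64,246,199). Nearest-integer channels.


Multiply: C = A×B/255, rounded to nearest integer
R: 5×64/255 = 320/255 ≈ 1.255 → 1
G: 204×246/255 = 50184/255 ≈ 196.800 → 197
B: 15×199/255 = 2985/255 ≈ 11.706 → 12
= RGB(1, 197, 12)


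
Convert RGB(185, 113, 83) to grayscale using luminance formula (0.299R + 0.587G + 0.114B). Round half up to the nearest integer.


Gray = 0.299×R + 0.587×G + 0.114×B
Gray = 0.299×185 + 0.587×113 + 0.114×83
Gray = 55.315 + 66.331 + 9.462
Gray = 131.108 → round half up → 131
Gray = 131


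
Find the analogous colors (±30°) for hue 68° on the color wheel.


Base hue: 68°
Left analog: (68 - 30) mod 360 = 38°
Right analog: (68 + 30) mod 360 = 98°
Analogous hues = 38° and 98°


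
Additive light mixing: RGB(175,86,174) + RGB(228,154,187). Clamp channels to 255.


Additive: each channel = min(255, C₁+C₂)
R: 175+228 = 403 → 255
G: 86+154 = 240 → 240
B: 174+187 = 361 → 255
= RGB(255, 240, 255)


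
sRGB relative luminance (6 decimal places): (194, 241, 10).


Linearize each channel (sRGB transfer function): c = v/255; c_lin = c/12.92 if c ≤ 0.04045, else ((c+0.055)/1.055)^2.4
  R: 194/255 ≈ 0.760784 > 0.04045 → ((0.760784+0.055)/1.055)^2.4 ≈ 0.539479
  G: 241/255 ≈ 0.945098 > 0.04045 → ((0.945098+0.055)/1.055)^2.4 ≈ 0.879622
  B: 10/255 ≈ 0.039216 ≤ 0.04045 → 0.039216/12.92 ≈ 0.003035
R_lin = 0.539479, G_lin = 0.879622, B_lin = 0.003035
L = 0.2126×R + 0.7152×G + 0.0722×B
L = 0.2126×0.539479 + 0.7152×0.879622 + 0.0722×0.003035
L ≈ 0.744018


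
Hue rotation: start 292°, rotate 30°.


New hue = (H + rotation) mod 360
New hue = (292 + 30) mod 360
= 322 mod 360
= 322°


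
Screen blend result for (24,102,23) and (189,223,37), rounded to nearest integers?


Screen: C = 255 - (255-A)×(255-B)/255, rounded to nearest integer
R: 255 - (255-24)×(255-189)/255 = 255 - 15246/255 ≈ 255 - 59.788 = 195.212 → 195
G: 255 - (255-102)×(255-223)/255 = 255 - 4896/255 ≈ 255 - 19.200 = 235.800 → 236
B: 255 - (255-23)×(255-37)/255 = 255 - 50576/255 ≈ 255 - 198.337 = 56.663 → 57
= RGB(195, 236, 57)


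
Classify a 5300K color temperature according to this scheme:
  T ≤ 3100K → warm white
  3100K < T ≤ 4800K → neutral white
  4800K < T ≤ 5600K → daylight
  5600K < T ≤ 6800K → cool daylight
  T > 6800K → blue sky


Temperature: 5300K
4800K < 5300K ≤ 5600K → daylight
Classification: daylight


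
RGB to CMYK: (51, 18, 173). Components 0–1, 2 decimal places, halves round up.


R'=51/255≈0.2000, G'=18/255≈0.0706, B'=173/255≈0.6784
K = 1 - max(R',G',B') = 1 - 173/255 = 82/255 = 0.32156… → 0.32
(1-R'-K)/(1-K) simplifies to (max-R)/max with max = 173:
C = (173-51)/173 = 122/173 = 0.70520… → 0.71
M = (173-18)/173 = 155/173 = 0.89595… → 0.90
Y = (173-173)/173 = 0/173 = 0 → 0.00
= CMYK(0.71, 0.90, 0.00, 0.32)


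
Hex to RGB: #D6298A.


D6 → 214 (R)
29 → 41 (G)
8A → 138 (B)
= RGB(214, 41, 138)


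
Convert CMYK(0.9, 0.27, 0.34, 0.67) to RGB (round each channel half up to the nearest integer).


R = 255 × (1-C) × (1-K) = 255 × 0.10 × 0.33 = 8.415 → 8
G = 255 × (1-M) × (1-K) = 255 × 0.73 × 0.33 = 61.4295 → 61
B = 255 × (1-Y) × (1-K) = 255 × 0.66 × 0.33 = 55.539 → 56
= RGB(8, 61, 56)


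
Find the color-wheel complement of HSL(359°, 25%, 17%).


Complement = opposite side of color wheel = hue + 180°
H' = (359 + 180) mod 360 = 179°
S and L unchanged.
= HSL(179°, 25%, 17%)


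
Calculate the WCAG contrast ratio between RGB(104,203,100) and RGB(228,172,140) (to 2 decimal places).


Linearize each sRGB channel c=v/255: c/12.92 if c ≤ 0.04045 else ((c+0.055)/1.055)^2.4
L = 0.2126×R_lin + 0.7152×G_lin + 0.0722×B_lin
Color 1 (104,203,100):
  R=104: 104/255≈0.4078 > 0.04045 → ((0.4078+0.055)/1.055)^2.4 ≈ 0.13843
  G=203: 203/255≈0.7961 > 0.04045 → ((0.7961+0.055)/1.055)^2.4 ≈ 0.59720
  B=100: 100/255≈0.3922 > 0.04045 → ((0.3922+0.055)/1.055)^2.4 ≈ 0.12744
  L1 = 0.2126×0.13843 + 0.7152×0.59720 + 0.0722×0.12744 ≈ 0.46575
Color 2 (228,172,140):
  R=228: 228/255≈0.8941 > 0.04045 → ((0.8941+0.055)/1.055)^2.4 ≈ 0.77582
  G=172: 172/255≈0.6745 > 0.04045 → ((0.6745+0.055)/1.055)^2.4 ≈ 0.41254
  B=140: 140/255≈0.5490 > 0.04045 → ((0.5490+0.055)/1.055)^2.4 ≈ 0.26225
  L2 = 0.2126×0.77582 + 0.7152×0.41254 + 0.0722×0.26225 ≈ 0.47892
Lighter = 0.47892, Darker = 0.46575
Ratio = (L_lighter + 0.05) / (L_darker + 0.05)
Ratio = (0.47892 + 0.05) / (0.46575 + 0.05) = 0.52892 / 0.51575 ≈ 1.0255
Ratio ≈ 1.03:1


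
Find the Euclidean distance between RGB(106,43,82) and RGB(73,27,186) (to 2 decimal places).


d = √[(R₁-R₂)² + (G₁-G₂)² + (B₁-B₂)²]
d = √[(106-73)² + (43-27)² + (82-186)²]
d = √[1089 + 256 + 10816]
d = √12161
d ≈ 110.28


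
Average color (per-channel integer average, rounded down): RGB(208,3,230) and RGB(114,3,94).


Midpoint: each channel = ⌊(C₁+C₂)/2⌋
R: ⌊(208+114)/2⌋ = 161
G: ⌊(3+3)/2⌋ = 3
B: ⌊(230+94)/2⌋ = 162
= RGB(161, 3, 162)


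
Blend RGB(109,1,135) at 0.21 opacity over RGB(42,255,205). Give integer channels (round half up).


C = α×F + (1-α)×B, with 1-α = 0.79
R: 0.21×109 + 0.79×42 = 22.89 + 33.18 = 56.07 → 56
G: 0.21×1 + 0.79×255 = 0.21 + 201.45 = 201.66 → 202
B: 0.21×135 + 0.79×205 = 28.35 + 161.95 = 190.30 → 190
= RGB(56, 202, 190)


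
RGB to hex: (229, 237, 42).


R = 229 → E5 (hex)
G = 237 → ED (hex)
B = 42 → 2A (hex)
Hex = #E5ED2A


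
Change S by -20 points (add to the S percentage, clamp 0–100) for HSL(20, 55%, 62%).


Original S = 55%
Adjustment = -20 percentage points
New S = 55 + (-20) = 35
Clamp to [0, 100] → 35
= HSL(20°, 35%, 62%)
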